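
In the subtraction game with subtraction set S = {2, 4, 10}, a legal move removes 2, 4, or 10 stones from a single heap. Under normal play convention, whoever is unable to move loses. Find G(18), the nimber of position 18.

G(0) = 0
G(1) = mex{} = 0
G(2) = mex{0} = 1
G(3) = mex{0} = 1
G(4) = mex{1,0} = 2
G(5) = mex{1,0} = 2
G(6) = mex{2,1} = 0
G(7) = mex{2,1} = 0
G(8) = mex{0,2} = 1
G(9) = mex{0,2} = 1
G(10) = mex{1,0,0} = 2
G(11) = mex{1,0,0} = 2
G(12) = mex{2,1,1} = 0
G(13) = mex{2,1,1} = 0
G(14) = mex{0,2,2} = 1
G(15) = mex{0,2,2} = 1
G(16) = mex{1,0,0} = 2
G(17) = mex{1,0,0} = 2
G(18) = mex{2,1,1} = 0

0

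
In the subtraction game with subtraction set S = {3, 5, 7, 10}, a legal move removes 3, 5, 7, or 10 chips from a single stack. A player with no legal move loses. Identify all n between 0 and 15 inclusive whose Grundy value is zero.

0, 1, 2, 13, 14, 15

G(0) = 0
G(1) = mex{} = 0
G(2) = mex{} = 0
G(3) = mex{0} = 1
G(4) = mex{0} = 1
G(5) = mex{0,0} = 1
G(6) = mex{1,0} = 2
G(7) = mex{1,0,0} = 2
G(8) = mex{1,1,0} = 2
G(9) = mex{2,1,0} = 3
G(10) = mex{2,1,1,0} = 3
G(11) = mex{2,2,1,0} = 3
G(12) = mex{3,2,1,0} = 4
G(13) = mex{3,2,2,1} = 0
G(14) = mex{3,3,2,1} = 0
G(15) = mex{4,3,2,1} = 0
P-positions are exactly the n with G(n) = 0.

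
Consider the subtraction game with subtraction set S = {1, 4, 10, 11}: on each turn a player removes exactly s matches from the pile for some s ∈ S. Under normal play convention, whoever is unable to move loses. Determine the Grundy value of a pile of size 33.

0

n :  0  1  2  3  4  5  6  7  8  9 10 11 12 13 14 15 16 17 18 19 20 21 22 23 24 25 26 27 28 29 30 31 32 33
G :  0  1  0  1  2  0  1  0  1  2  3  2  3  4  0  1  2  3  2  0  1  0  1  2  3  2  0  1  0  1  2  3  2  0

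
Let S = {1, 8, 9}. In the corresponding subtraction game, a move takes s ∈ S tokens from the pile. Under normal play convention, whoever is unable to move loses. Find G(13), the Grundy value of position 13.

3

G(0) = 0
G(1) = mex{0} = 1
G(2) = mex{1} = 0
G(3) = mex{0} = 1
G(4) = mex{1} = 0
G(5) = mex{0} = 1
G(6) = mex{1} = 0
G(7) = mex{0} = 1
G(8) = mex{1,0} = 2
G(9) = mex{2,1,0} = 3
G(10) = mex{3,0,1} = 2
G(11) = mex{2,1,0} = 3
G(12) = mex{3,0,1} = 2
G(13) = mex{2,1,0} = 3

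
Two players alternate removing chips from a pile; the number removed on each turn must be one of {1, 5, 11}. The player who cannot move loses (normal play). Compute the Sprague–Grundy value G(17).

1

G(0) = 0
G(1) = mex{0} = 1
G(2) = mex{1} = 0
G(3) = mex{0} = 1
G(4) = mex{1} = 0
G(5) = mex{0,0} = 1
G(6) = mex{1,1} = 0
G(7) = mex{0,0} = 1
G(8) = mex{1,1} = 0
G(9) = mex{0,0} = 1
G(10) = mex{1,1} = 0
G(11) = mex{0,0,0} = 1
G(12) = mex{1,1,1} = 0
G(13) = mex{0,0,0} = 1
G(14) = mex{1,1,1} = 0
G(15) = mex{0,0,0} = 1
G(16) = mex{1,1,1} = 0
G(17) = mex{0,0,0} = 1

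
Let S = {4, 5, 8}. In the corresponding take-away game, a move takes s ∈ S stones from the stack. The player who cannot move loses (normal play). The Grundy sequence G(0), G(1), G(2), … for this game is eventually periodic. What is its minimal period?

n :  0  1  2  3  4  5  6  7  8  9 10 11 12 13 14 15 16 17 18 19 20 21 22 23 24 25
G :  0  0  0  0  1  1  1  1  2  2  2  2  0  0  0  0  1  1  1  1  2  2  2  2  0  0
G(n+12) = G(n) holds for n = 0,…,7 (a full window of length max(S) = 8), so the sequence is purely periodic with period 12.

12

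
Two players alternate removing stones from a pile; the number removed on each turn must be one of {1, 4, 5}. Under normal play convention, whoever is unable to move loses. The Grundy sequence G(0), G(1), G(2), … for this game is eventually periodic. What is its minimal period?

G(0) = 0
G(1) = mex{0} = 1
G(2) = mex{1} = 0
G(3) = mex{0} = 1
G(4) = mex{1,0} = 2
G(5) = mex{2,1,0} = 3
G(6) = mex{3,0,1} = 2
G(7) = mex{2,1,0} = 3
G(8) = mex{3,2,1} = 0
G(9) = mex{0,3,2} = 1
G(10) = mex{1,2,3} = 0
G(11) = mex{0,3,2} = 1
G(12) = mex{1,0,3} = 2
G(13) = mex{2,1,0} = 3
G(14) = mex{3,0,1} = 2
G(15) = mex{2,1,0} = 3
G(16) = mex{3,2,1} = 0
G(17) = mex{0,3,2} = 1
G(n+8) = G(n) holds for n = 0,…,4 (a full window of length max(S) = 5), so the sequence is purely periodic with period 8.

8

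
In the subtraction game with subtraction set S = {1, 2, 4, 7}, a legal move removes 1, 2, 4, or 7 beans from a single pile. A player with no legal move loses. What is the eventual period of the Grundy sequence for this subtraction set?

G(0) = 0
G(1) = mex{0} = 1
G(2) = mex{1,0} = 2
G(3) = mex{2,1} = 0
G(4) = mex{0,2,0} = 1
G(5) = mex{1,0,1} = 2
G(6) = mex{2,1,2} = 0
G(7) = mex{0,2,0,0} = 1
G(8) = mex{1,0,1,1} = 2
G(9) = mex{2,1,2,2} = 0
G(10) = mex{0,2,0,0} = 1
G(11) = mex{1,0,1,1} = 2
G(12) = mex{2,1,2,2} = 0
G(13) = mex{0,2,0,0} = 1
G(14) = mex{1,0,1,1} = 2
G(n+3) = G(n) holds for n = 0,…,6 (a full window of length max(S) = 7), so the sequence is purely periodic with period 3.

3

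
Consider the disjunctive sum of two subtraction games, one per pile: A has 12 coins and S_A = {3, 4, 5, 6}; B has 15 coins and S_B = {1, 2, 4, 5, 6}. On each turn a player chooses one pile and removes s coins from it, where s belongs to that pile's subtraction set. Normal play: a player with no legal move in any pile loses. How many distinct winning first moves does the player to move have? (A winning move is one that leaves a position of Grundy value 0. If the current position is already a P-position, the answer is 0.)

Pile A, S = {3, 4, 5, 6}:
G(0) = 0
G(1) = mex{} = 0
G(2) = mex{} = 0
G(3) = mex{0} = 1
G(4) = mex{0,0} = 1
G(5) = mex{0,0,0} = 1
G(6) = mex{1,0,0,0} = 2
G(7) = mex{1,1,0,0} = 2
G(8) = mex{1,1,1,0} = 2
G(9) = mex{2,1,1,1} = 0
G(10) = mex{2,2,1,1} = 0
G(11) = mex{2,2,2,1} = 0
G(12) = mex{0,2,2,2} = 1
G_A(12) = 1.
Pile B, S = {1, 2, 4, 5, 6}:
G(0) = 0
G(1) = mex{0} = 1
G(2) = mex{1,0} = 2
G(3) = mex{2,1} = 0
G(4) = mex{0,2,0} = 1
G(5) = mex{1,0,1,0} = 2
G(6) = mex{2,1,2,1,0} = 3
G(7) = mex{3,2,0,2,1} = 4
G(8) = mex{4,3,1,0,2} = 5
G(9) = mex{5,4,2,1,0} = 3
G(10) = mex{3,5,3,2,1} = 0
G(11) = mex{0,3,4,3,2} = 1
G(12) = mex{1,0,5,4,3} = 2
G(13) = mex{2,1,3,5,4} = 0
G(14) = mex{0,2,0,3,5} = 1
G(15) = mex{1,0,1,0,3} = 2
G_B(15) = 2.
Combined Grundy value = 1 ⊕ 2 = 3.
A winning move leaves total XOR = 0, i.e. changes one component's Grundy value g to g ⊕ X where X is the current total.
Pile A: need g' = 1⊕3 = 2. Options: 12−3→G=0, 12−4→G=2, 12−5→G=2, 12−6→G=2. Hits: 3.
Pile B: need g' = 2⊕3 = 1. Options: 15−1→G=1, 15−2→G=0, 15−4→G=1, 15−5→G=0, 15−6→G=3. Hits: 2.

5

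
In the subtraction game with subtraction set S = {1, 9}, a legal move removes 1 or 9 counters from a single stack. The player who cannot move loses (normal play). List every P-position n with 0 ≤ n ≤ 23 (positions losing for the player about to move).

0, 2, 4, 6, 8, 10, 12, 14, 16, 18, 20, 22

G(0) = 0
G(1) = mex{0} = 1
G(2) = mex{1} = 0
G(3) = mex{0} = 1
G(4) = mex{1} = 0
G(5) = mex{0} = 1
G(6) = mex{1} = 0
G(7) = mex{0} = 1
G(8) = mex{1} = 0
G(9) = mex{0,0} = 1
G(10) = mex{1,1} = 0
G(11) = mex{0,0} = 1
G(12) = mex{1,1} = 0
G(13) = mex{0,0} = 1
G(14) = mex{1,1} = 0
G(15) = mex{0,0} = 1
G(16) = mex{1,1} = 0
G(17) = mex{0,0} = 1
G(18) = mex{1,1} = 0
G(19) = mex{0,0} = 1
G(20) = mex{1,1} = 0
G(21) = mex{0,0} = 1
G(22) = mex{1,1} = 0
G(23) = mex{0,0} = 1
P-positions are exactly the n with G(n) = 0.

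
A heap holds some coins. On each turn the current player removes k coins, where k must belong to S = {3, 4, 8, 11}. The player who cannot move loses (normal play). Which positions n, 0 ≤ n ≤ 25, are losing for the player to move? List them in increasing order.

G(0) = 0
G(1) = mex{} = 0
G(2) = mex{} = 0
G(3) = mex{0} = 1
G(4) = mex{0,0} = 1
G(5) = mex{0,0} = 1
G(6) = mex{1,0} = 2
G(7) = mex{1,1} = 0
G(8) = mex{1,1,0} = 2
G(9) = mex{2,1,0} = 3
G(10) = mex{0,2,0} = 1
G(11) = mex{2,0,1,0} = 3
G(12) = mex{3,2,1,0} = 4
G(13) = mex{1,3,1,0} = 2
G(14) = mex{3,1,2,1} = 0
G(15) = mex{4,3,0,1} = 2
G(16) = mex{2,4,2,1} = 0
G(17) = mex{0,2,3,2} = 1
G(18) = mex{2,0,1,0} = 3
G(19) = mex{0,2,3,2} = 1
G(20) = mex{1,0,4,3} = 2
G(21) = mex{3,1,2,1} = 0
G(22) = mex{1,3,0,3} = 2
G(23) = mex{2,1,2,4} = 0
G(24) = mex{0,2,0,2} = 1
G(25) = mex{2,0,1,0} = 3
P-positions are exactly the n with G(n) = 0.

0, 1, 2, 7, 14, 16, 21, 23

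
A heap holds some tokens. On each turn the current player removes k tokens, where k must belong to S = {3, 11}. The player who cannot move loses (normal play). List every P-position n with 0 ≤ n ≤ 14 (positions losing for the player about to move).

n :  0  1  2  3  4  5  6  7  8  9 10 11 12 13 14
G :  0  0  0  1  1  1  0  0  0  1  1  1  2  2  0
P-positions are exactly the n with G(n) = 0.

0, 1, 2, 6, 7, 8, 14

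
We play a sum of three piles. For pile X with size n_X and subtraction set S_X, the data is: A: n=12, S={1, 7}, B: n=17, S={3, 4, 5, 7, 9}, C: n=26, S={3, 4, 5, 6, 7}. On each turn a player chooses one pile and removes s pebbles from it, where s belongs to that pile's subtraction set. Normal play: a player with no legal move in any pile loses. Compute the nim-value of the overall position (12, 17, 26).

Pile A, S = {1, 7}:
G(0) = 0
G(1) = mex{0} = 1
G(2) = mex{1} = 0
G(3) = mex{0} = 1
G(4) = mex{1} = 0
G(5) = mex{0} = 1
G(6) = mex{1} = 0
G(7) = mex{0,0} = 1
G(8) = mex{1,1} = 0
G(9) = mex{0,0} = 1
G(10) = mex{1,1} = 0
G(11) = mex{0,0} = 1
G(12) = mex{1,1} = 0
G_A(12) = 0.
Pile B, S = {3, 4, 5, 7, 9}:
n :  0  1  2  3  4  5  6  7  8  9 10 11 12 13 14 15 16 17
G :  0  0  0  1  1  1  2  2  2  3  3  3  0  0  0  1  1  1
G_B(17) = 1.
Pile C, S = {3, 4, 5, 6, 7}:
G(0) = 0
G(1) = mex{} = 0
G(2) = mex{} = 0
G(3) = mex{0} = 1
G(4) = mex{0,0} = 1
G(5) = mex{0,0,0} = 1
G(6) = mex{1,0,0,0} = 2
G(7) = mex{1,1,0,0,0} = 2
G(8) = mex{1,1,1,0,0} = 2
G(9) = mex{2,1,1,1,0} = 3
G(10) = mex{2,2,1,1,1} = 0
G(11) = mex{2,2,2,1,1} = 0
G(12) = mex{3,2,2,2,1} = 0
G(13) = mex{0,3,2,2,2} = 1
G(14) = mex{0,0,3,2,2} = 1
G(15) = mex{0,0,0,3,2} = 1
G(16) = mex{1,0,0,0,3} = 2
G(17) = mex{1,1,0,0,0} = 2
G(18) = mex{1,1,1,0,0} = 2
G(19) = mex{2,1,1,1,0} = 3
G(20) = mex{2,2,1,1,1} = 0
G(21) = mex{2,2,2,1,1} = 0
G(22) = mex{3,2,2,2,1} = 0
G(23) = mex{0,3,2,2,2} = 1
G(24) = mex{0,0,3,2,2} = 1
G(25) = mex{0,0,0,3,2} = 1
G(26) = mex{1,0,0,0,3} = 2
G_C(26) = 2.
Combined Grundy value = 0 ⊕ 1 ⊕ 2 = 3.

3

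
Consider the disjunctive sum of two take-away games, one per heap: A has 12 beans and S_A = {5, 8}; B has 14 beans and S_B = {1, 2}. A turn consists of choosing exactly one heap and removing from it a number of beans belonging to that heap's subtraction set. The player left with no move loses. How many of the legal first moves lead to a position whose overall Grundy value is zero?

0

Heap A, S = {5, 8}:
n :  0  1  2  3  4  5  6  7  8  9 10 11 12
G :  0  0  0  0  0  1  1  1  1  1  2  2  2
G_A(12) = 2.
Heap B, S = {1, 2}:
n :  0  1  2  3  4  5  6  7  8  9 10 11 12 13 14
G :  0  1  2  0  1  2  0  1  2  0  1  2  0  1  2
G_B(14) = 2.
Combined Grundy value = 2 ⊕ 2 = 0.
A winning move leaves total XOR = 0, i.e. changes one component's Grundy value g to g ⊕ X where X is the current total.
Heap A: target g' = 2⊕0 = 2, but every legal move changes the Grundy value (mex property), so 0 moves.
Heap B: target g' = 2⊕0 = 2, but every legal move changes the Grundy value (mex property), so 0 moves.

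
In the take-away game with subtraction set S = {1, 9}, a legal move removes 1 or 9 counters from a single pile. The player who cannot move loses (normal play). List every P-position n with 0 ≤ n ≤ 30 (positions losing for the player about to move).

0, 2, 4, 6, 8, 10, 12, 14, 16, 18, 20, 22, 24, 26, 28, 30

G(0) = 0
G(1) = mex{0} = 1
G(2) = mex{1} = 0
G(3) = mex{0} = 1
G(4) = mex{1} = 0
G(5) = mex{0} = 1
G(6) = mex{1} = 0
G(7) = mex{0} = 1
G(8) = mex{1} = 0
G(9) = mex{0,0} = 1
G(10) = mex{1,1} = 0
G(11) = mex{0,0} = 1
G(12) = mex{1,1} = 0
G(13) = mex{0,0} = 1
G(14) = mex{1,1} = 0
G(15) = mex{0,0} = 1
G(16) = mex{1,1} = 0
G(17) = mex{0,0} = 1
G(18) = mex{1,1} = 0
G(19) = mex{0,0} = 1
G(20) = mex{1,1} = 0
G(21) = mex{0,0} = 1
G(22) = mex{1,1} = 0
G(23) = mex{0,0} = 1
G(24) = mex{1,1} = 0
G(25) = mex{0,0} = 1
G(26) = mex{1,1} = 0
G(27) = mex{0,0} = 1
G(28) = mex{1,1} = 0
G(29) = mex{0,0} = 1
G(30) = mex{1,1} = 0
P-positions are exactly the n with G(n) = 0.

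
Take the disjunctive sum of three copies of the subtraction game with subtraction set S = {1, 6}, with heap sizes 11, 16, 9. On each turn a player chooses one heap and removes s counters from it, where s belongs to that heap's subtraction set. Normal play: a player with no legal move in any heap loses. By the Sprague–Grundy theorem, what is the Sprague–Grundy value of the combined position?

All heaps use S = {1, 6}:
n :  0  1  2  3  4  5  6  7  8  9 10 11 12 13 14 15 16
G :  0  1  0  1  0  1  2  0  1  0  1  0  1  2  0  1  0
Heap A: G(11) = 0.
Heap B: G(16) = 0.
Heap C: G(9) = 0.
Combined Grundy value = 0 ⊕ 0 ⊕ 0 = 0.

0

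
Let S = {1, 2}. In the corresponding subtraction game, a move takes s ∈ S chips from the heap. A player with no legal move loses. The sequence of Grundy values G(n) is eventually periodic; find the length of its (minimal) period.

G(0) = 0
G(1) = mex{0} = 1
G(2) = mex{1,0} = 2
G(3) = mex{2,1} = 0
G(4) = mex{0,2} = 1
G(5) = mex{1,0} = 2
G(6) = mex{2,1} = 0
G(7) = mex{0,2} = 1
G(8) = mex{1,0} = 2
G(9) = mex{2,1} = 0
G(10) = mex{0,2} = 1
G(11) = mex{1,0} = 2
G(12) = mex{2,1} = 0
G(13) = mex{0,2} = 1
G(14) = mex{1,0} = 2
G(n+3) = G(n) holds for n = 0,…,1 (a full window of length max(S) = 2), so the sequence is purely periodic with period 3.

3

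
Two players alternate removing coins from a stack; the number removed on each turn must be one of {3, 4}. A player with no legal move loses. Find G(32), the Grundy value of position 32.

n :  0  1  2  3  4  5  6  7  8  9 10 11 12 13 14 15 16 17 18 19 20 21 22 23 24 25 26 27 28 29 30 31 32
G :  0  0  0  1  1  1  2  0  0  0  1  1  1  2  0  0  0  1  1  1  2  0  0  0  1  1  1  2  0  0  0  1  1

1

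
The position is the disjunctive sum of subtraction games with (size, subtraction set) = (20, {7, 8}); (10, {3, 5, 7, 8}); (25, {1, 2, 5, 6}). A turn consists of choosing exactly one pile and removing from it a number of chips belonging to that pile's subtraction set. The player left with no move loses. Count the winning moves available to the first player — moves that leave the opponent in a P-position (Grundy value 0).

Pile A, S = {7, 8}:
G(0) = 0
G(1) = mex{} = 0
G(2) = mex{} = 0
G(3) = mex{} = 0
G(4) = mex{} = 0
G(5) = mex{} = 0
G(6) = mex{} = 0
G(7) = mex{0} = 1
G(8) = mex{0,0} = 1
G(9) = mex{0,0} = 1
G(10) = mex{0,0} = 1
G(11) = mex{0,0} = 1
G(12) = mex{0,0} = 1
G(13) = mex{0,0} = 1
G(14) = mex{1,0} = 2
G(15) = mex{1,1} = 0
G(16) = mex{1,1} = 0
G(17) = mex{1,1} = 0
G(18) = mex{1,1} = 0
G(19) = mex{1,1} = 0
G(20) = mex{1,1} = 0
G_A(20) = 0.
Pile B, S = {3, 5, 7, 8}:
n :  0  1  2  3  4  5  6  7  8  9 10
G :  0  0  0  1  1  1  2  2  2  3  3
G_B(10) = 3.
Pile C, S = {1, 2, 5, 6}:
G(0) = 0
G(1) = mex{0} = 1
G(2) = mex{1,0} = 2
G(3) = mex{2,1} = 0
G(4) = mex{0,2} = 1
G(5) = mex{1,0,0} = 2
G(6) = mex{2,1,1,0} = 3
G(7) = mex{3,2,2,1} = 0
G(8) = mex{0,3,0,2} = 1
G(9) = mex{1,0,1,0} = 2
G(10) = mex{2,1,2,1} = 0
G(11) = mex{0,2,3,2} = 1
G(12) = mex{1,0,0,3} = 2
G(13) = mex{2,1,1,0} = 3
G(14) = mex{3,2,2,1} = 0
G(15) = mex{0,3,0,2} = 1
G(16) = mex{1,0,1,0} = 2
G(17) = mex{2,1,2,1} = 0
G(18) = mex{0,2,3,2} = 1
G(19) = mex{1,0,0,3} = 2
G(20) = mex{2,1,1,0} = 3
G(21) = mex{3,2,2,1} = 0
G(22) = mex{0,3,0,2} = 1
G(23) = mex{1,0,1,0} = 2
G(24) = mex{2,1,2,1} = 0
G(25) = mex{0,2,3,2} = 1
G_C(25) = 1.
Combined Grundy value = 0 ⊕ 3 ⊕ 1 = 2.
A winning move leaves total XOR = 0, i.e. changes one component's Grundy value g to g ⊕ X where X is the current total.
Pile A: need g' = 0⊕2 = 2. Options: 20−7→G=1, 20−8→G=1. Hits: 0.
Pile B: need g' = 3⊕2 = 1. Options: 10−3→G=2, 10−5→G=1, 10−7→G=1, 10−8→G=0. Hits: 2.
Pile C: need g' = 1⊕2 = 3. Options: 25−1→G=0, 25−2→G=2, 25−5→G=3, 25−6→G=2. Hits: 1.

3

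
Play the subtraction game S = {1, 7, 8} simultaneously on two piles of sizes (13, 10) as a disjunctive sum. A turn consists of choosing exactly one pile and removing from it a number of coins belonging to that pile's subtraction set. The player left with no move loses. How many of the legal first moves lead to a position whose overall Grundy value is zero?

All piles use S = {1, 7, 8}:
G(0) = 0
G(1) = mex{0} = 1
G(2) = mex{1} = 0
G(3) = mex{0} = 1
G(4) = mex{1} = 0
G(5) = mex{0} = 1
G(6) = mex{1} = 0
G(7) = mex{0,0} = 1
G(8) = mex{1,1,0} = 2
G(9) = mex{2,0,1} = 3
G(10) = mex{3,1,0} = 2
G(11) = mex{2,0,1} = 3
G(12) = mex{3,1,0} = 2
G(13) = mex{2,0,1} = 3
Pile A: G(13) = 3.
Pile B: G(10) = 2.
Combined Grundy value = 3 ⊕ 2 = 1.
A winning move leaves total XOR = 0, i.e. changes one component's Grundy value g to g ⊕ X where X is the current total.
Pile A: need g' = 3⊕1 = 2. Options: 13−1→G=2, 13−7→G=0, 13−8→G=1. Hits: 1.
Pile B: need g' = 2⊕1 = 3. Options: 10−1→G=3, 10−7→G=1, 10−8→G=0. Hits: 1.

2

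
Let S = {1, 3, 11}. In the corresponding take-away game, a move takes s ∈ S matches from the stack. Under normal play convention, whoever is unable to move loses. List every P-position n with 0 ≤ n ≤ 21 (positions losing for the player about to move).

0, 2, 4, 6, 8, 10, 12, 14, 16, 18, 20

G(0) = 0
G(1) = mex{0} = 1
G(2) = mex{1} = 0
G(3) = mex{0,0} = 1
G(4) = mex{1,1} = 0
G(5) = mex{0,0} = 1
G(6) = mex{1,1} = 0
G(7) = mex{0,0} = 1
G(8) = mex{1,1} = 0
G(9) = mex{0,0} = 1
G(10) = mex{1,1} = 0
G(11) = mex{0,0,0} = 1
G(12) = mex{1,1,1} = 0
G(13) = mex{0,0,0} = 1
G(14) = mex{1,1,1} = 0
G(15) = mex{0,0,0} = 1
G(16) = mex{1,1,1} = 0
G(17) = mex{0,0,0} = 1
G(18) = mex{1,1,1} = 0
G(19) = mex{0,0,0} = 1
G(20) = mex{1,1,1} = 0
G(21) = mex{0,0,0} = 1
P-positions are exactly the n with G(n) = 0.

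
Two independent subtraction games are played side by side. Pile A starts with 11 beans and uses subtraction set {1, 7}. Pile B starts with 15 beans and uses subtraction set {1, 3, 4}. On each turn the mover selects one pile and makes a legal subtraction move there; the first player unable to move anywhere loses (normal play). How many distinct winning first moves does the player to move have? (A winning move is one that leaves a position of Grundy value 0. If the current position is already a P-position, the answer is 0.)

0

Pile A, S = {1, 7}:
n :  0  1  2  3  4  5  6  7  8  9 10 11
G :  0  1  0  1  0  1  0  1  0  1  0  1
G_A(11) = 1.
Pile B, S = {1, 3, 4}:
n :  0  1  2  3  4  5  6  7  8  9 10 11 12 13 14 15
G :  0  1  0  1  2  3  2  0  1  0  1  2  3  2  0  1
G_B(15) = 1.
Combined Grundy value = 1 ⊕ 1 = 0.
A winning move leaves total XOR = 0, i.e. changes one component's Grundy value g to g ⊕ X where X is the current total.
Pile A: target g' = 1⊕0 = 1, but every legal move changes the Grundy value (mex property), so 0 moves.
Pile B: target g' = 1⊕0 = 1, but every legal move changes the Grundy value (mex property), so 0 moves.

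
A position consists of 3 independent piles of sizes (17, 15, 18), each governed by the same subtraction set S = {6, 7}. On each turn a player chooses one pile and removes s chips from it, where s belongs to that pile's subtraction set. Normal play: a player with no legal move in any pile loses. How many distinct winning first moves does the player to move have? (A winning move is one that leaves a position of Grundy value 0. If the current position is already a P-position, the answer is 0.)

0

All piles use S = {6, 7}:
n :  0  1  2  3  4  5  6  7  8  9 10 11 12 13 14 15 16 17 18
G :  0  0  0  0  0  0  1  1  1  1  1  1  2  0  0  0  0  0  0
Pile A: G(17) = 0.
Pile B: G(15) = 0.
Pile C: G(18) = 0.
Combined Grundy value = 0 ⊕ 0 ⊕ 0 = 0.
A winning move leaves total XOR = 0, i.e. changes one component's Grundy value g to g ⊕ X where X is the current total.
Pile A: target g' = 0⊕0 = 0, but every legal move changes the Grundy value (mex property), so 0 moves.
Pile B: target g' = 0⊕0 = 0, but every legal move changes the Grundy value (mex property), so 0 moves.
Pile C: target g' = 0⊕0 = 0, but every legal move changes the Grundy value (mex property), so 0 moves.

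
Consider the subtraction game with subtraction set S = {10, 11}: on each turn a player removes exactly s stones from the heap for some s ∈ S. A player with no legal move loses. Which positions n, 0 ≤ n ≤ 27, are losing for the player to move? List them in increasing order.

G(0) = 0
G(1) = mex{} = 0
G(2) = mex{} = 0
G(3) = mex{} = 0
G(4) = mex{} = 0
G(5) = mex{} = 0
G(6) = mex{} = 0
G(7) = mex{} = 0
G(8) = mex{} = 0
G(9) = mex{} = 0
G(10) = mex{0} = 1
G(11) = mex{0,0} = 1
G(12) = mex{0,0} = 1
G(13) = mex{0,0} = 1
G(14) = mex{0,0} = 1
G(15) = mex{0,0} = 1
G(16) = mex{0,0} = 1
G(17) = mex{0,0} = 1
G(18) = mex{0,0} = 1
G(19) = mex{0,0} = 1
G(20) = mex{1,0} = 2
G(21) = mex{1,1} = 0
G(22) = mex{1,1} = 0
G(23) = mex{1,1} = 0
G(24) = mex{1,1} = 0
G(25) = mex{1,1} = 0
G(26) = mex{1,1} = 0
G(27) = mex{1,1} = 0
P-positions are exactly the n with G(n) = 0.

0, 1, 2, 3, 4, 5, 6, 7, 8, 9, 21, 22, 23, 24, 25, 26, 27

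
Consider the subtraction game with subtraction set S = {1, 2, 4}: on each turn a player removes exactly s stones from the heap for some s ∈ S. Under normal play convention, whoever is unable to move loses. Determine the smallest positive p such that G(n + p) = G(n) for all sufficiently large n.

n :  0  1  2  3  4  5  6  7  8  9 10 11 12 13 14
G :  0  1  2  0  1  2  0  1  2  0  1  2  0  1  2
G(n+3) = G(n) holds for n = 0,…,3 (a full window of length max(S) = 4), so the sequence is purely periodic with period 3.

3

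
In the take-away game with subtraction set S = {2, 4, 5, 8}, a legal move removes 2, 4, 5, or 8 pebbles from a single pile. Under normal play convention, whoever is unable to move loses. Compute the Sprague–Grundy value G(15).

n :  0  1  2  3  4  5  6  7  8  9 10 11 12 13 14 15
G :  0  0  1  1  2  2  3  0  4  1  0  2  1  0  2  1

1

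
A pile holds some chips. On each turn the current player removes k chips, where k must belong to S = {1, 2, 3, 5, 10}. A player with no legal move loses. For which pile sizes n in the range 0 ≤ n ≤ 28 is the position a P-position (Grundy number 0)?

0, 4, 8, 12, 16, 20, 24, 28

G(0) = 0
G(1) = mex{0} = 1
G(2) = mex{1,0} = 2
G(3) = mex{2,1,0} = 3
G(4) = mex{3,2,1} = 0
G(5) = mex{0,3,2,0} = 1
G(6) = mex{1,0,3,1} = 2
G(7) = mex{2,1,0,2} = 3
G(8) = mex{3,2,1,3} = 0
G(9) = mex{0,3,2,0} = 1
G(10) = mex{1,0,3,1,0} = 2
G(11) = mex{2,1,0,2,1} = 3
G(12) = mex{3,2,1,3,2} = 0
G(13) = mex{0,3,2,0,3} = 1
G(14) = mex{1,0,3,1,0} = 2
G(15) = mex{2,1,0,2,1} = 3
G(16) = mex{3,2,1,3,2} = 0
G(17) = mex{0,3,2,0,3} = 1
G(18) = mex{1,0,3,1,0} = 2
G(19) = mex{2,1,0,2,1} = 3
G(20) = mex{3,2,1,3,2} = 0
G(21) = mex{0,3,2,0,3} = 1
G(22) = mex{1,0,3,1,0} = 2
G(23) = mex{2,1,0,2,1} = 3
G(24) = mex{3,2,1,3,2} = 0
G(25) = mex{0,3,2,0,3} = 1
G(26) = mex{1,0,3,1,0} = 2
G(27) = mex{2,1,0,2,1} = 3
G(28) = mex{3,2,1,3,2} = 0
P-positions are exactly the n with G(n) = 0.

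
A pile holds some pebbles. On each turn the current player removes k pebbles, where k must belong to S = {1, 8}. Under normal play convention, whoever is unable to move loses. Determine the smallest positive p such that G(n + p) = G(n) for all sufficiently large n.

n :  0  1  2  3  4  5  6  7  8  9 10 11 12 13 14 15 16 17 18 19
G :  0  1  0  1  0  1  0  1  2  0  1  0  1  0  1  0  1  2  0  1
G(n+9) = G(n) holds for n = 0,…,7 (a full window of length max(S) = 8), so the sequence is purely periodic with period 9.

9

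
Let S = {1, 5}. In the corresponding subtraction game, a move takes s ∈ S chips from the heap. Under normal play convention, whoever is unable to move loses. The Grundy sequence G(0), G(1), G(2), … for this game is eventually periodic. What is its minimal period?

G(0) = 0
G(1) = mex{0} = 1
G(2) = mex{1} = 0
G(3) = mex{0} = 1
G(4) = mex{1} = 0
G(5) = mex{0,0} = 1
G(6) = mex{1,1} = 0
G(7) = mex{0,0} = 1
G(8) = mex{1,1} = 0
G(9) = mex{0,0} = 1
G(10) = mex{1,1} = 0
G(11) = mex{0,0} = 1
G(12) = mex{1,1} = 0
G(13) = mex{0,0} = 1
G(14) = mex{1,1} = 0
G(n+2) = G(n) holds for n = 0,…,4 (a full window of length max(S) = 5), so the sequence is purely periodic with period 2.

2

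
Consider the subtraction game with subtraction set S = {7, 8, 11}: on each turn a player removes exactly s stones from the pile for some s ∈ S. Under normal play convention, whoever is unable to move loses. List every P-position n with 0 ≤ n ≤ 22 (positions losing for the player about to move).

G(0) = 0
G(1) = mex{} = 0
G(2) = mex{} = 0
G(3) = mex{} = 0
G(4) = mex{} = 0
G(5) = mex{} = 0
G(6) = mex{} = 0
G(7) = mex{0} = 1
G(8) = mex{0,0} = 1
G(9) = mex{0,0} = 1
G(10) = mex{0,0} = 1
G(11) = mex{0,0,0} = 1
G(12) = mex{0,0,0} = 1
G(13) = mex{0,0,0} = 1
G(14) = mex{1,0,0} = 2
G(15) = mex{1,1,0} = 2
G(16) = mex{1,1,0} = 2
G(17) = mex{1,1,0} = 2
G(18) = mex{1,1,1} = 0
G(19) = mex{1,1,1} = 0
G(20) = mex{1,1,1} = 0
G(21) = mex{2,1,1} = 0
G(22) = mex{2,2,1} = 0
P-positions are exactly the n with G(n) = 0.

0, 1, 2, 3, 4, 5, 6, 18, 19, 20, 21, 22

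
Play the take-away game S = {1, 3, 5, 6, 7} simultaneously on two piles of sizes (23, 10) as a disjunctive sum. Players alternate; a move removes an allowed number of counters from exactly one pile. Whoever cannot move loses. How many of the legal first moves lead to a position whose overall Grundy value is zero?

All piles use S = {1, 3, 5, 6, 7}:
G(0) = 0
G(1) = mex{0} = 1
G(2) = mex{1} = 0
G(3) = mex{0,0} = 1
G(4) = mex{1,1} = 0
G(5) = mex{0,0,0} = 1
G(6) = mex{1,1,1,0} = 2
G(7) = mex{2,0,0,1,0} = 3
G(8) = mex{3,1,1,0,1} = 2
G(9) = mex{2,2,0,1,0} = 3
G(10) = mex{3,3,1,0,1} = 2
G(11) = mex{2,2,2,1,0} = 3
G(12) = mex{3,3,3,2,1} = 0
G(13) = mex{0,2,2,3,2} = 1
G(14) = mex{1,3,3,2,3} = 0
G(15) = mex{0,0,2,3,2} = 1
G(16) = mex{1,1,3,2,3} = 0
G(17) = mex{0,0,0,3,2} = 1
G(18) = mex{1,1,1,0,3} = 2
G(19) = mex{2,0,0,1,0} = 3
G(20) = mex{3,1,1,0,1} = 2
G(21) = mex{2,2,0,1,0} = 3
G(22) = mex{3,3,1,0,1} = 2
G(23) = mex{2,2,2,1,0} = 3
Pile A: G(23) = 3.
Pile B: G(10) = 2.
Combined Grundy value = 3 ⊕ 2 = 1.
A winning move leaves total XOR = 0, i.e. changes one component's Grundy value g to g ⊕ X where X is the current total.
Pile A: need g' = 3⊕1 = 2. Options: 23−1→G=2, 23−3→G=2, 23−5→G=2, 23−6→G=1, 23−7→G=0. Hits: 3.
Pile B: need g' = 2⊕1 = 3. Options: 10−1→G=3, 10−3→G=3, 10−5→G=1, 10−6→G=0, 10−7→G=1. Hits: 2.

5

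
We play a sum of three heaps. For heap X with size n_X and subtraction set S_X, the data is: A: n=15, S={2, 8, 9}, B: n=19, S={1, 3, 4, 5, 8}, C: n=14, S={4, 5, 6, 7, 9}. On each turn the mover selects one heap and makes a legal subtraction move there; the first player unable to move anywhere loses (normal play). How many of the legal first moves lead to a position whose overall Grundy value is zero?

Heap A, S = {2, 8, 9}:
G(0) = 0
G(1) = mex{} = 0
G(2) = mex{0} = 1
G(3) = mex{0} = 1
G(4) = mex{1} = 0
G(5) = mex{1} = 0
G(6) = mex{0} = 1
G(7) = mex{0} = 1
G(8) = mex{1,0} = 2
G(9) = mex{1,0,0} = 2
G(10) = mex{2,1,0} = 3
G(11) = mex{2,1,1} = 0
G(12) = mex{3,0,1} = 2
G(13) = mex{0,0,0} = 1
G(14) = mex{2,1,0} = 3
G(15) = mex{1,1,1} = 0
G_A(15) = 0.
Heap B, S = {1, 3, 4, 5, 8}:
n :  0  1  2  3  4  5  6  7  8  9 10 11 12 13 14 15 16 17 18 19
G :  0  1  0  1  2  3  2  3  4  0  1  0  1  2  3  2  3  4  0  1
G_B(19) = 1.
Heap C, S = {4, 5, 6, 7, 9}:
n :  0  1  2  3  4  5  6  7  8  9 10 11 12 13 14
G :  0  0  0  0  1  1  1  1  2  2  2  2  3  0  0
G_C(14) = 0.
Combined Grundy value = 0 ⊕ 1 ⊕ 0 = 1.
A winning move leaves total XOR = 0, i.e. changes one component's Grundy value g to g ⊕ X where X is the current total.
Heap A: need g' = 0⊕1 = 1. Options: 15−2→G=1, 15−8→G=1, 15−9→G=1. Hits: 3.
Heap B: need g' = 1⊕1 = 0. Options: 19−1→G=0, 19−3→G=3, 19−4→G=2, 19−5→G=3, 19−8→G=0. Hits: 2.
Heap C: need g' = 0⊕1 = 1. Options: 14−4→G=2, 14−5→G=2, 14−6→G=2, 14−7→G=1, 14−9→G=1. Hits: 2.

7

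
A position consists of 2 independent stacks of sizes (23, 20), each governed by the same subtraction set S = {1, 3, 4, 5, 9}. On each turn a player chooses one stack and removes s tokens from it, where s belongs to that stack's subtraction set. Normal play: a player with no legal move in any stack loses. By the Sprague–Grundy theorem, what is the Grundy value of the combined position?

All stacks use S = {1, 3, 4, 5, 9}:
n :  0  1  2  3  4  5  6  7  8  9 10 11 12 13 14 15 16 17 18 19 20 21 22 23
G :  0  1  0  1  2  3  2  3  0  1  0  1  2  3  2  3  0  1  0  1  2  3  2  3
Stack A: G(23) = 3.
Stack B: G(20) = 2.
Combined Grundy value = 3 ⊕ 2 = 1.

1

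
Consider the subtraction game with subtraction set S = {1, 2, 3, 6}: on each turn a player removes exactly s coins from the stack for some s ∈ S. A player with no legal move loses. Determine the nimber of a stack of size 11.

3

n :  0  1  2  3  4  5  6  7  8  9 10 11
G :  0  1  2  3  0  1  2  3  0  1  2  3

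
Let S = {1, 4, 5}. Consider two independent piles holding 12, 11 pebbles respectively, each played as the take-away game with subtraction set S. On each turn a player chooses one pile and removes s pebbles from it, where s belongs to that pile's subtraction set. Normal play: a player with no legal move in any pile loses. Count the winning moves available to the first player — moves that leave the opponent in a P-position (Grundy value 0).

2

All piles use S = {1, 4, 5}:
G(0) = 0
G(1) = mex{0} = 1
G(2) = mex{1} = 0
G(3) = mex{0} = 1
G(4) = mex{1,0} = 2
G(5) = mex{2,1,0} = 3
G(6) = mex{3,0,1} = 2
G(7) = mex{2,1,0} = 3
G(8) = mex{3,2,1} = 0
G(9) = mex{0,3,2} = 1
G(10) = mex{1,2,3} = 0
G(11) = mex{0,3,2} = 1
G(12) = mex{1,0,3} = 2
Pile A: G(12) = 2.
Pile B: G(11) = 1.
Combined Grundy value = 2 ⊕ 1 = 3.
A winning move leaves total XOR = 0, i.e. changes one component's Grundy value g to g ⊕ X where X is the current total.
Pile A: need g' = 2⊕3 = 1. Options: 12−1→G=1, 12−4→G=0, 12−5→G=3. Hits: 1.
Pile B: need g' = 1⊕3 = 2. Options: 11−1→G=0, 11−4→G=3, 11−5→G=2. Hits: 1.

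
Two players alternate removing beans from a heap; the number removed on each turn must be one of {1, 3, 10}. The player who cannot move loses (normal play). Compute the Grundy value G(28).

n :  0  1  2  3  4  5  6  7  8  9 10 11 12 13 14 15 16 17 18 19 20 21 22 23 24 25 26 27 28
G :  0  1  0  1  0  1  0  1  0  1  2  3  2  0  1  0  1  0  1  0  1  0  1  2  3  2  0  1  0

0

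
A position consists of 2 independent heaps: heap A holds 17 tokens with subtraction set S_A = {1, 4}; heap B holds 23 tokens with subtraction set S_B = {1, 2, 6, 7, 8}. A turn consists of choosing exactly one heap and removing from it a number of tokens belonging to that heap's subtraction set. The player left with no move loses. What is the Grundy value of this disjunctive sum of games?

5

Heap A, S = {1, 4}:
G(0) = 0
G(1) = mex{0} = 1
G(2) = mex{1} = 0
G(3) = mex{0} = 1
G(4) = mex{1,0} = 2
G(5) = mex{2,1} = 0
G(6) = mex{0,0} = 1
G(7) = mex{1,1} = 0
G(8) = mex{0,2} = 1
G(9) = mex{1,0} = 2
G(10) = mex{2,1} = 0
G(11) = mex{0,0} = 1
G(12) = mex{1,1} = 0
G(13) = mex{0,2} = 1
G(14) = mex{1,0} = 2
G(15) = mex{2,1} = 0
G(16) = mex{0,0} = 1
G(17) = mex{1,1} = 0
G_A(17) = 0.
Heap B, S = {1, 2, 6, 7, 8}:
G(0) = 0
G(1) = mex{0} = 1
G(2) = mex{1,0} = 2
G(3) = mex{2,1} = 0
G(4) = mex{0,2} = 1
G(5) = mex{1,0} = 2
G(6) = mex{2,1,0} = 3
G(7) = mex{3,2,1,0} = 4
G(8) = mex{4,3,2,1,0} = 5
G(9) = mex{5,4,0,2,1} = 3
G(10) = mex{3,5,1,0,2} = 4
G(11) = mex{4,3,2,1,0} = 5
G(12) = mex{5,4,3,2,1} = 0
G(13) = mex{0,5,4,3,2} = 1
G(14) = mex{1,0,5,4,3} = 2
G(15) = mex{2,1,3,5,4} = 0
G(16) = mex{0,2,4,3,5} = 1
G(17) = mex{1,0,5,4,3} = 2
G(18) = mex{2,1,0,5,4} = 3
G(19) = mex{3,2,1,0,5} = 4
G(20) = mex{4,3,2,1,0} = 5
G(21) = mex{5,4,0,2,1} = 3
G(22) = mex{3,5,1,0,2} = 4
G(23) = mex{4,3,2,1,0} = 5
G_B(23) = 5.
Combined Grundy value = 0 ⊕ 5 = 5.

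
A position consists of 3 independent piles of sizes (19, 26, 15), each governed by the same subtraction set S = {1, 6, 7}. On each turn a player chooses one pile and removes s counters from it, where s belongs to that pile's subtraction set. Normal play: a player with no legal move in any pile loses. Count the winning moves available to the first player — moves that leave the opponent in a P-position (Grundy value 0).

3

All piles use S = {1, 6, 7}:
G(0) = 0
G(1) = mex{0} = 1
G(2) = mex{1} = 0
G(3) = mex{0} = 1
G(4) = mex{1} = 0
G(5) = mex{0} = 1
G(6) = mex{1,0} = 2
G(7) = mex{2,1,0} = 3
G(8) = mex{3,0,1} = 2
G(9) = mex{2,1,0} = 3
G(10) = mex{3,0,1} = 2
G(11) = mex{2,1,0} = 3
G(12) = mex{3,2,1} = 0
G(13) = mex{0,3,2} = 1
G(14) = mex{1,2,3} = 0
G(15) = mex{0,3,2} = 1
G(16) = mex{1,2,3} = 0
G(17) = mex{0,3,2} = 1
G(18) = mex{1,0,3} = 2
G(19) = mex{2,1,0} = 3
G(20) = mex{3,0,1} = 2
G(21) = mex{2,1,0} = 3
G(22) = mex{3,0,1} = 2
G(23) = mex{2,1,0} = 3
G(24) = mex{3,2,1} = 0
G(25) = mex{0,3,2} = 1
G(26) = mex{1,2,3} = 0
Pile A: G(19) = 3.
Pile B: G(26) = 0.
Pile C: G(15) = 1.
Combined Grundy value = 3 ⊕ 0 ⊕ 1 = 2.
A winning move leaves total XOR = 0, i.e. changes one component's Grundy value g to g ⊕ X where X is the current total.
Pile A: need g' = 3⊕2 = 1. Options: 19−1→G=2, 19−6→G=1, 19−7→G=0. Hits: 1.
Pile B: need g' = 0⊕2 = 2. Options: 26−1→G=1, 26−6→G=2, 26−7→G=3. Hits: 1.
Pile C: need g' = 1⊕2 = 3. Options: 15−1→G=0, 15−6→G=3, 15−7→G=2. Hits: 1.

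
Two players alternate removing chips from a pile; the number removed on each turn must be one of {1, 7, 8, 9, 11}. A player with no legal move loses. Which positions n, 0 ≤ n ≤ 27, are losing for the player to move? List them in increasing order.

G(0) = 0
G(1) = mex{0} = 1
G(2) = mex{1} = 0
G(3) = mex{0} = 1
G(4) = mex{1} = 0
G(5) = mex{0} = 1
G(6) = mex{1} = 0
G(7) = mex{0,0} = 1
G(8) = mex{1,1,0} = 2
G(9) = mex{2,0,1,0} = 3
G(10) = mex{3,1,0,1} = 2
G(11) = mex{2,0,1,0,0} = 3
G(12) = mex{3,1,0,1,1} = 2
G(13) = mex{2,0,1,0,0} = 3
G(14) = mex{3,1,0,1,1} = 2
G(15) = mex{2,2,1,0,0} = 3
G(16) = mex{3,3,2,1,1} = 0
G(17) = mex{0,2,3,2,0} = 1
G(18) = mex{1,3,2,3,1} = 0
G(19) = mex{0,2,3,2,2} = 1
G(20) = mex{1,3,2,3,3} = 0
G(21) = mex{0,2,3,2,2} = 1
G(22) = mex{1,3,2,3,3} = 0
G(23) = mex{0,0,3,2,2} = 1
G(24) = mex{1,1,0,3,3} = 2
G(25) = mex{2,0,1,0,2} = 3
G(26) = mex{3,1,0,1,3} = 2
G(27) = mex{2,0,1,0,0} = 3
P-positions are exactly the n with G(n) = 0.

0, 2, 4, 6, 16, 18, 20, 22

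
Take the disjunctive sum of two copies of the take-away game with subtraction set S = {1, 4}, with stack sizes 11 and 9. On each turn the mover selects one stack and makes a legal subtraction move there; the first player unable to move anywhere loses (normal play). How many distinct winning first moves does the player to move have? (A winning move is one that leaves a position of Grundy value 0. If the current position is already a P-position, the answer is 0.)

1

All stacks use S = {1, 4}:
n :  0  1  2  3  4  5  6  7  8  9 10 11
G :  0  1  0  1  2  0  1  0  1  2  0  1
Stack A: G(11) = 1.
Stack B: G(9) = 2.
Combined Grundy value = 1 ⊕ 2 = 3.
A winning move leaves total XOR = 0, i.e. changes one component's Grundy value g to g ⊕ X where X is the current total.
Stack A: need g' = 1⊕3 = 2. Options: 11−1→G=0, 11−4→G=0. Hits: 0.
Stack B: need g' = 2⊕3 = 1. Options: 9−1→G=1, 9−4→G=0. Hits: 1.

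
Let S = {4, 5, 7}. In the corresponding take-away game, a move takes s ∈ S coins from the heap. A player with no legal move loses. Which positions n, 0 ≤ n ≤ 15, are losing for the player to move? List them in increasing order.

G(0) = 0
G(1) = mex{} = 0
G(2) = mex{} = 0
G(3) = mex{} = 0
G(4) = mex{0} = 1
G(5) = mex{0,0} = 1
G(6) = mex{0,0} = 1
G(7) = mex{0,0,0} = 1
G(8) = mex{1,0,0} = 2
G(9) = mex{1,1,0} = 2
G(10) = mex{1,1,0} = 2
G(11) = mex{1,1,1} = 0
G(12) = mex{2,1,1} = 0
G(13) = mex{2,2,1} = 0
G(14) = mex{2,2,1} = 0
G(15) = mex{0,2,2} = 1
P-positions are exactly the n with G(n) = 0.

0, 1, 2, 3, 11, 12, 13, 14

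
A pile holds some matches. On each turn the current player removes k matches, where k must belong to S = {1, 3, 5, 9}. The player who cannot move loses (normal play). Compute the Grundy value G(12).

n :  0  1  2  3  4  5  6  7  8  9 10 11 12
G :  0  1  0  1  0  1  0  1  0  1  0  1  0

0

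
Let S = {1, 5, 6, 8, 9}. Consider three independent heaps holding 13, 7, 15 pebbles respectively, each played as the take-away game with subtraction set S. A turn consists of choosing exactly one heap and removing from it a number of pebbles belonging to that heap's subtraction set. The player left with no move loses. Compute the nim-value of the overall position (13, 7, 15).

7

All heaps use S = {1, 5, 6, 8, 9}:
n :  0  1  2  3  4  5  6  7  8  9 10 11 12 13 14 15
G :  0  1  0  1  0  1  2  3  2  3  2  3  4  5  0  1
Heap A: G(13) = 5.
Heap B: G(7) = 3.
Heap C: G(15) = 1.
Combined Grundy value = 5 ⊕ 3 ⊕ 1 = 7.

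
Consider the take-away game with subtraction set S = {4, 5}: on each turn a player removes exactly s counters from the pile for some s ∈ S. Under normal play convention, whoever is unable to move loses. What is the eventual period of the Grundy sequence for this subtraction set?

G(0) = 0
G(1) = mex{} = 0
G(2) = mex{} = 0
G(3) = mex{} = 0
G(4) = mex{0} = 1
G(5) = mex{0,0} = 1
G(6) = mex{0,0} = 1
G(7) = mex{0,0} = 1
G(8) = mex{1,0} = 2
G(9) = mex{1,1} = 0
G(10) = mex{1,1} = 0
G(11) = mex{1,1} = 0
G(12) = mex{2,1} = 0
G(13) = mex{0,2} = 1
G(14) = mex{0,0} = 1
G(15) = mex{0,0} = 1
G(16) = mex{0,0} = 1
G(17) = mex{1,0} = 2
G(18) = mex{1,1} = 0
G(19) = mex{1,1} = 0
G(n+9) = G(n) holds for n = 0,…,4 (a full window of length max(S) = 5), so the sequence is purely periodic with period 9.

9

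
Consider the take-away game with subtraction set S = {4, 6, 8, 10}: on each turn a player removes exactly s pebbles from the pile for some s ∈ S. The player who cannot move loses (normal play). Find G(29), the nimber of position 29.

0

G(0) = 0
G(1) = mex{} = 0
G(2) = mex{} = 0
G(3) = mex{} = 0
G(4) = mex{0} = 1
G(5) = mex{0} = 1
G(6) = mex{0,0} = 1
G(7) = mex{0,0} = 1
G(8) = mex{1,0,0} = 2
G(9) = mex{1,0,0} = 2
G(10) = mex{1,1,0,0} = 2
G(11) = mex{1,1,0,0} = 2
G(12) = mex{2,1,1,0} = 3
G(13) = mex{2,1,1,0} = 3
G(14) = mex{2,2,1,1} = 0
G(15) = mex{2,2,1,1} = 0
G(16) = mex{3,2,2,1} = 0
G(17) = mex{3,2,2,1} = 0
G(18) = mex{0,3,2,2} = 1
G(19) = mex{0,3,2,2} = 1
G(20) = mex{0,0,3,2} = 1
G(21) = mex{0,0,3,2} = 1
G(22) = mex{1,0,0,3} = 2
G(23) = mex{1,0,0,3} = 2
G(24) = mex{1,1,0,0} = 2
G(25) = mex{1,1,0,0} = 2
G(26) = mex{2,1,1,0} = 3
G(27) = mex{2,1,1,0} = 3
G(28) = mex{2,2,1,1} = 0
G(29) = mex{2,2,1,1} = 0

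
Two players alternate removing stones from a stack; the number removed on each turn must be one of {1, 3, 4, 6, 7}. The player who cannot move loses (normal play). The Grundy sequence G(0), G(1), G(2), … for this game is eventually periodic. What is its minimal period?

G(0) = 0
G(1) = mex{0} = 1
G(2) = mex{1} = 0
G(3) = mex{0,0} = 1
G(4) = mex{1,1,0} = 2
G(5) = mex{2,0,1} = 3
G(6) = mex{3,1,0,0} = 2
G(7) = mex{2,2,1,1,0} = 3
G(8) = mex{3,3,2,0,1} = 4
G(9) = mex{4,2,3,1,0} = 5
G(10) = mex{5,3,2,2,1} = 0
G(11) = mex{0,4,3,3,2} = 1
G(12) = mex{1,5,4,2,3} = 0
G(13) = mex{0,0,5,3,2} = 1
G(14) = mex{1,1,0,4,3} = 2
G(15) = mex{2,0,1,5,4} = 3
G(16) = mex{3,1,0,0,5} = 2
G(17) = mex{2,2,1,1,0} = 3
G(18) = mex{3,3,2,0,1} = 4
G(19) = mex{4,2,3,1,0} = 5
G(20) = mex{5,3,2,2,1} = 0
G(21) = mex{0,4,3,3,2} = 1
G(n+10) = G(n) holds for n = 0,…,6 (a full window of length max(S) = 7), so the sequence is purely periodic with period 10.

10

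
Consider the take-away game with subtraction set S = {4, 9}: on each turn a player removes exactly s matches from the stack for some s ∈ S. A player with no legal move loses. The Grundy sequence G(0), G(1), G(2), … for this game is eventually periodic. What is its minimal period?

13

n :  0  1  2  3  4  5  6  7  8  9 10 11 12 13 14 15 16 17 18 19 20 21 22 23 24 25 26 27
G :  0  0  0  0  1  1  1  1  0  2  2  2  1  0  0  0  0  1  1  1  1  0  2  2  2  1  0  0
G(n+13) = G(n) holds for n = 0,…,8 (a full window of length max(S) = 9), so the sequence is purely periodic with period 13.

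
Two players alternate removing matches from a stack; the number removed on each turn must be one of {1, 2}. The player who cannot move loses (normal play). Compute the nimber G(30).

G(0) = 0
G(1) = mex{0} = 1
G(2) = mex{1,0} = 2
G(3) = mex{2,1} = 0
G(4) = mex{0,2} = 1
G(5) = mex{1,0} = 2
G(6) = mex{2,1} = 0
G(7) = mex{0,2} = 1
G(8) = mex{1,0} = 2
G(9) = mex{2,1} = 0
G(10) = mex{0,2} = 1
G(11) = mex{1,0} = 2
G(12) = mex{2,1} = 0
G(13) = mex{0,2} = 1
G(14) = mex{1,0} = 2
G(15) = mex{2,1} = 0
G(16) = mex{0,2} = 1
G(17) = mex{1,0} = 2
G(18) = mex{2,1} = 0
G(19) = mex{0,2} = 1
G(20) = mex{1,0} = 2
G(21) = mex{2,1} = 0
G(22) = mex{0,2} = 1
G(23) = mex{1,0} = 2
G(24) = mex{2,1} = 0
G(25) = mex{0,2} = 1
G(26) = mex{1,0} = 2
G(27) = mex{2,1} = 0
G(28) = mex{0,2} = 1
G(29) = mex{1,0} = 2
G(30) = mex{2,1} = 0

0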